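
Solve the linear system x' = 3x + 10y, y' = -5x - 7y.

x(t) = c_1e^(-2t)sin(5t) + c_1e^(-2t)cos(5t) + c_2e^(-2t)sin(5t) - c_2e^(-2t)cos(5t), y(t) = -c_1e^(-2t)sin(5t) + c_2e^(-2t)cos(5t)

Coefficient matrix A = [[3, 10], [-5, -7]].
Characteristic polynomial det(A - λI) = λ^2 + 4λ + 29 = 0.
Eigenvalues λ = -2 ± 5i (complex conjugate pair).
For λ=-2+5i: an eigenvector is (1,0) - i(1,-1) = (1 - i, 0 + i).
A real fundamental pair from Re and Im of e^((-2+5i)t)v: X_1 = e^(-2t)(cos(5t)·(1,0) + sin(5t)·(1,-1)), X_2 = e^(-2t)(sin(5t)·(1,0) - cos(5t)·(1,-1)).
General solution: c_1X_1 + c_2X_2.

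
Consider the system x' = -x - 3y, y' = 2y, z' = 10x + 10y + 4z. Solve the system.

Coefficient matrix A = [[-1, -3, 0], [0, 2, 0], [10, 10, 4]].
det(A - λI) = 0 gives eigenvalues λ = -1, 4, 2.
For λ=-1: eigenvector (1,0,-2).
For λ=4: eigenvector (0,0,1).
For λ=2: eigenvector (-1,1,0).
General solution: K_1e^(-t)(1,0,-2) + K_2e^(4t)(0,0,1) + K_3e^(2t)(-1,1,0).

x(t) = K_1e^(-t) - K_3e^(2t), y(t) = K_3e^(2t), z(t) = -2K_1e^(-t) + K_2e^(4t)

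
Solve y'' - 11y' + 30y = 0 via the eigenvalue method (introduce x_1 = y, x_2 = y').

Let x_1 = y, x_2 = y'. Then x_1' = x_2 and x_2' = -30x_1 + 11x_2.
A = [[0,1],[-30,11]]; det(A-λI) = λ^2 - 11λ + 30.
Eigenvalues λ = 5, 6 with eigenvectors (1,5), (1,6).

y(t) = C_1e^(5t) + C_2e^(6t)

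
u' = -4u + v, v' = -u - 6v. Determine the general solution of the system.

u(t) = -c_1e^(-5t) - c_2te^(-5t) + 2c_2e^(-5t), v(t) = c_1e^(-5t) + c_2te^(-5t) - 3c_2e^(-5t)

Coefficient matrix A = [[-4, 1], [-1, -6]].
Characteristic polynomial det(A - λI) = λ^2 + 10λ + 25 = 0.
Single eigenvalue λ = -5 with algebraic multiplicity 2.
Eigenvector v = (-1,1); generalized eigenvector w with (A-λI)w=v is (2,-3).
General solution: e^(-5t)[c_1·v + c_2·(t·v + w)].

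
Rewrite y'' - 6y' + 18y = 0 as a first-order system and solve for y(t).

y(t) = c_1e^(3t)cos(3t) + c_2e^(3t)sin(3t)

Let x_1 = y, x_2 = y'. Then x_1' = x_2 and x_2' = -18x_1 + 6x_2.
A = [[0,1],[-18,6]]; det(A-λI) = λ^2 - 6λ + 18.
Eigenvalues λ = 3 ± 3i.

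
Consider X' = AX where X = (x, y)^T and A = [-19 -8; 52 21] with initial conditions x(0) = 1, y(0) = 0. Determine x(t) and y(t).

x(t) = -5e^(t)sin(4t) + e^(t)cos(4t), y(t) = 13e^(t)sin(4t)

Coefficient matrix A = [[-19, -8], [52, 21]].
Characteristic polynomial det(A - λI) = λ^2 - 2λ + 17 = 0.
Eigenvalues λ = 1 ± 4i (complex conjugate pair).
For λ=1+4i: an eigenvector is (1,-3) - i(1,-2) = (1 - i, -3 + 2i).
A real fundamental pair from Re and Im of e^((1+4i)t)v: X_1 = e^(t)(cos(4t)·(1,-3) + sin(4t)·(1,-2)), X_2 = e^(t)(sin(4t)·(1,-3) - cos(4t)·(1,-2)).
General solution: K_1X_1 + K_2X_2.
Applying x(0)=1, y(0)=0 gives K_1=-2, K_2=-3.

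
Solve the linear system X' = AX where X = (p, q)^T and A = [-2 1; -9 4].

p(t) = K_1e^(t) + K_2te^(t) - K_2e^(t), q(t) = 3K_1e^(t) + 3K_2te^(t) - 2K_2e^(t)

Coefficient matrix A = [[-2, 1], [-9, 4]].
Characteristic polynomial det(A - λI) = λ^2 - 2λ + 1 = 0.
Single eigenvalue λ = 1 with algebraic multiplicity 2.
Eigenvector v = (1,3); generalized eigenvector w with (A-λI)w=v is (-1,-2).
General solution: e^(t)[K_1·v + K_2·(t·v + w)].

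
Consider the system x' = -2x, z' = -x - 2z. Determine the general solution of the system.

Coefficient matrix A = [[-2, 0], [-1, -2]].
Characteristic polynomial det(A - λI) = λ^2 + 4λ + 4 = 0.
Single eigenvalue λ = -2 with algebraic multiplicity 2.
Eigenvector v = (0,-1); generalized eigenvector w with (A-λI)w=v is (1,-1).
General solution: e^(-2t)[C_1·v + C_2·(t·v + w)].

x(t) = C_2e^(-2t), z(t) = -C_1e^(-2t) - C_2te^(-2t) - C_2e^(-2t)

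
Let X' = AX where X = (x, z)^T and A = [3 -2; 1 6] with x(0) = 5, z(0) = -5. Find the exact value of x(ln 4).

A = [[3,-2],[1,6]]; eigenvalues λ = 5, 4.
Eigenvectors: (-1,1) for λ=5, (2,-1) for λ=4.
From the initial condition, c_1 = -5, c_2 = 0.
x(ln 4) = (-5)(4^5)(-1) + (0)(4^4)(2) = 5120.

5120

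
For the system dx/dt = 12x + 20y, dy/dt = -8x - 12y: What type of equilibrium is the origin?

center

A = [[12,20],[-8,-12]]; det(A-λI) = λ^2 + 16.
λ = 0 ± 4i: zero real part.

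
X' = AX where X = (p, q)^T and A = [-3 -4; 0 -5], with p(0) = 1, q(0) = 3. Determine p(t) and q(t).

p(t) = -5e^(-3t) + 6e^(-5t), q(t) = 3e^(-5t)

Coefficient matrix A = [[-3, -4], [0, -5]].
Characteristic polynomial det(A - λI) = λ^2 + 8λ + 15 = 0.
Eigenvalues λ = -3, -5.
For λ=-3: (A-λI) row 1 is [0, -4], so an eigenvector is (-1, 0).
For λ=-5: (A-λI) row 1 is [2, -4], so an eigenvector is (-2, -1).
General solution: K_1e^(-3t)(-1,0) + K_2e^(-5t)(-2,-1).
Applying p(0)=1, q(0)=3 gives K_1=5, K_2=-3.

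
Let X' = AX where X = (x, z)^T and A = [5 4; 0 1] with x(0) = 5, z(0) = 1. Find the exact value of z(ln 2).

A = [[5,4],[0,1]]; eigenvalues λ = 1, 5.
Eigenvectors: (1,-1) for λ=1, (1,0) for λ=5.
From the initial condition, c_1 = -1, c_2 = 6.
z(ln 2) = (-1)(2^1)(-1) + (6)(2^5)(0) = 2.

2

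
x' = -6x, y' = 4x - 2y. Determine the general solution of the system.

Coefficient matrix A = [[-6, 0], [4, -2]].
Characteristic polynomial det(A - λI) = λ^2 + 8λ + 12 = 0.
Eigenvalues λ = -2, -6.
For λ=-2: (A-λI) row 1 is [-4, 0], so an eigenvector is (0, -1).
For λ=-6: (A-λI) row 2 is [4, 4], so an eigenvector is (-1, 1).
General solution: C_1e^(-2t)(0,-1) + C_2e^(-6t)(-1,1).

x(t) = -C_2e^(-6t), y(t) = -C_1e^(-2t) + C_2e^(-6t)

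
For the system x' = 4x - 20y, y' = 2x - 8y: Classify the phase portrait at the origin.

stable spiral

A = [[4,-20],[2,-8]]; det(A-λI) = λ^2 + 4λ + 8.
λ = -2 ± 2i: negative real part.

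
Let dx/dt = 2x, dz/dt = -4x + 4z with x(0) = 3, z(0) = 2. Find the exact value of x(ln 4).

A = [[2,0],[-4,4]]; eigenvalues λ = 2, 4.
Eigenvectors: (1,2) for λ=2, (0,-1) for λ=4.
From the initial condition, c_1 = 3, c_2 = 4.
x(ln 4) = (3)(4^2)(1) + (4)(4^4)(0) = 48.

48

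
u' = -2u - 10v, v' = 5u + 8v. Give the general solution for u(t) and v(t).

Coefficient matrix A = [[-2, -10], [5, 8]].
Characteristic polynomial det(A - λI) = λ^2 - 6λ + 34 = 0.
Eigenvalues λ = 3 ± 5i (complex conjugate pair).
For λ=3+5i: an eigenvector is (-1,1) - i(-1,0) = (-1 + i, 1).
A real fundamental pair from Re and Im of e^((3+5i)t)v: X_1 = e^(3t)(cos(5t)·(-1,1) + sin(5t)·(-1,0)), X_2 = e^(3t)(sin(5t)·(-1,1) - cos(5t)·(-1,0)).
General solution: C_1X_1 + C_2X_2.

u(t) = -C_1e^(3t)sin(5t) - C_1e^(3t)cos(5t) - C_2e^(3t)sin(5t) + C_2e^(3t)cos(5t), v(t) = C_1e^(3t)cos(5t) + C_2e^(3t)sin(5t)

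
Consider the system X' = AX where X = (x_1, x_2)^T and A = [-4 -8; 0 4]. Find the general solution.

Coefficient matrix A = [[-4, -8], [0, 4]].
Characteristic polynomial det(A - λI) = λ^2 - 16 = 0.
Eigenvalues λ = 4, -4.
For λ=4: (A-λI) row 1 is [-8, -8], so an eigenvector is (-1, 1).
For λ=-4: (A-λI) row 1 is [0, -8], so an eigenvector is (-1, 0).
General solution: c_1e^(4t)(-1,1) + c_2e^(-4t)(-1,0).

x_1(t) = -c_1e^(4t) - c_2e^(-4t), x_2(t) = c_1e^(4t)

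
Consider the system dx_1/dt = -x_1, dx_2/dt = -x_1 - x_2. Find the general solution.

Coefficient matrix A = [[-1, 0], [-1, -1]].
Characteristic polynomial det(A - λI) = λ^2 + 2λ + 1 = 0.
Single eigenvalue λ = -1 with algebraic multiplicity 2.
Eigenvector v = (0,-1); generalized eigenvector w with (A-λI)w=v is (1,1).
General solution: e^(-t)[C_1·v + C_2·(t·v + w)].

x_1(t) = C_2e^(-t), x_2(t) = -C_1e^(-t) - C_2te^(-t) + C_2e^(-t)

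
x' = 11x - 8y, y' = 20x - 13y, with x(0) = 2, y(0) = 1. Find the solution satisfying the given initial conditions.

Coefficient matrix A = [[11, -8], [20, -13]].
Characteristic polynomial det(A - λI) = λ^2 + 2λ + 17 = 0.
Eigenvalues λ = -1 ± 4i (complex conjugate pair).
For λ=-1+4i: an eigenvector is (-1,-1) - i(-1,-2) = (-1 + i, -1 + 2i).
A real fundamental pair from Re and Im of e^((-1+4i)t)v: X_1 = e^(-t)(cos(4t)·(-1,-1) + sin(4t)·(-1,-2)), X_2 = e^(-t)(sin(4t)·(-1,-1) - cos(4t)·(-1,-2)).
General solution: C_1X_1 + C_2X_2.
Applying x(0)=2, y(0)=1 gives C_1=-3, C_2=-1.

x(t) = 4e^(-t)sin(4t) + 2e^(-t)cos(4t), y(t) = 7e^(-t)sin(4t) + e^(-t)cos(4t)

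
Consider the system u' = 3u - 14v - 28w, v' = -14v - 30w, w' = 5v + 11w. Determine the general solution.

u(t) = c_1e^(3t) + 2c_2e^(-4t), v(t) = 3c_2e^(-4t) - 2c_3e^(t), w(t) = -c_2e^(-4t) + c_3e^(t)

Coefficient matrix A = [[3, -14, -28], [0, -14, -30], [0, 5, 11]].
det(A - λI) = 0 gives eigenvalues λ = 3, -4, 1.
For λ=3: eigenvector (1,0,0).
For λ=-4: eigenvector (2,3,-1).
For λ=1: eigenvector (0,-2,1).
General solution: c_1e^(3t)(1,0,0) + c_2e^(-4t)(2,3,-1) + c_3e^(t)(0,-2,1).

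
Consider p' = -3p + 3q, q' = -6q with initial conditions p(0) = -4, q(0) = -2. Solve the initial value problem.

p(t) = -6e^(-3t) + 2e^(-6t), q(t) = -2e^(-6t)

Coefficient matrix A = [[-3, 3], [0, -6]].
Characteristic polynomial det(A - λI) = λ^2 + 9λ + 18 = 0.
Eigenvalues λ = -6, -3.
For λ=-6: (A-λI) row 1 is [3, 3], so an eigenvector is (1, -1).
For λ=-3: (A-λI) row 1 is [0, 3], so an eigenvector is (-1, 0).
General solution: C_1e^(-6t)(1,-1) + C_2e^(-3t)(-1,0).
Applying p(0)=-4, q(0)=-2 gives C_1=2, C_2=6.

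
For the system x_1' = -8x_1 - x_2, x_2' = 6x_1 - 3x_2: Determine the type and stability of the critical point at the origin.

stable node

A = [[-8,-1],[6,-3]]; det(A-λI) = λ^2 + 11λ + 30.
λ = -6, -5: both negative.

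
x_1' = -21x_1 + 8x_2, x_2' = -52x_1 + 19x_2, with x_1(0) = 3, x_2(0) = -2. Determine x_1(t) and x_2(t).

x_1(t) = -19e^(-t)sin(4t) + 3e^(-t)cos(4t), x_2(t) = -49e^(-t)sin(4t) - 2e^(-t)cos(4t)

Coefficient matrix A = [[-21, 8], [-52, 19]].
Characteristic polynomial det(A - λI) = λ^2 + 2λ + 17 = 0.
Eigenvalues λ = -1 ± 4i (complex conjugate pair).
For λ=-1+4i: an eigenvector is (1,3) - i(1,2) = (1 - i, 3 - 2i).
A real fundamental pair from Re and Im of e^((-1+4i)t)v: X_1 = e^(-t)(cos(4t)·(1,3) + sin(4t)·(1,2)), X_2 = e^(-t)(sin(4t)·(1,3) - cos(4t)·(1,2)).
General solution: c_1X_1 + c_2X_2.
Applying x_1(0)=3, x_2(0)=-2 gives c_1=-8, c_2=-11.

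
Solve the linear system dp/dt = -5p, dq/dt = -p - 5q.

Coefficient matrix A = [[-5, 0], [-1, -5]].
Characteristic polynomial det(A - λI) = λ^2 + 10λ + 25 = 0.
Single eigenvalue λ = -5 with algebraic multiplicity 2.
Eigenvector v = (0,-1); generalized eigenvector w with (A-λI)w=v is (1,3).
General solution: e^(-5t)[C_1·v + C_2·(t·v + w)].

p(t) = C_2e^(-5t), q(t) = -C_1e^(-5t) - C_2te^(-5t) + 3C_2e^(-5t)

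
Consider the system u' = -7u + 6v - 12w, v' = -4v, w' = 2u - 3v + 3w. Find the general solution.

u(t) = 3C_1e^(-3t) - 2C_2e^(-t) - 2C_3e^(-4t), v(t) = C_3e^(-4t), w(t) = -C_1e^(-3t) + C_2e^(-t) + C_3e^(-4t)

Coefficient matrix A = [[-7, 6, -12], [0, -4, 0], [2, -3, 3]].
det(A - λI) = 0 gives eigenvalues λ = -3, -1, -4.
For λ=-3: eigenvector (3,0,-1).
For λ=-1: eigenvector (-2,0,1).
For λ=-4: eigenvector (-2,1,1).
General solution: C_1e^(-3t)(3,0,-1) + C_2e^(-t)(-2,0,1) + C_3e^(-4t)(-2,1,1).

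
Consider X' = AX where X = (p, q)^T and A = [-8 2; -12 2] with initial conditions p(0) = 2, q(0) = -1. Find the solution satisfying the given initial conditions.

Coefficient matrix A = [[-8, 2], [-12, 2]].
Characteristic polynomial det(A - λI) = λ^2 + 6λ + 8 = 0.
Eigenvalues λ = -4, -2.
For λ=-4: (A-λI) row 1 is [-4, 2], so an eigenvector is (-1, -2).
For λ=-2: (A-λI) row 1 is [-6, 2], so an eigenvector is (-1, -3).
General solution: C_1e^(-4t)(-1,-2) + C_2e^(-2t)(-1,-3).
Applying p(0)=2, q(0)=-1 gives C_1=-7, C_2=5.

p(t) = -5e^(-2t) + 7e^(-4t), q(t) = -15e^(-2t) + 14e^(-4t)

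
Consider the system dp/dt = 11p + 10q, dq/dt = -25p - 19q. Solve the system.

Coefficient matrix A = [[11, 10], [-25, -19]].
Characteristic polynomial det(A - λI) = λ^2 + 8λ + 41 = 0.
Eigenvalues λ = -4 ± 5i (complex conjugate pair).
For λ=-4+5i: an eigenvector is (-1,1) - i(-1,2) = (-1 + i, 1 - 2i).
A real fundamental pair from Re and Im of e^((-4+5i)t)v: X_1 = e^(-4t)(cos(5t)·(-1,1) + sin(5t)·(-1,2)), X_2 = e^(-4t)(sin(5t)·(-1,1) - cos(5t)·(-1,2)).
General solution: K_1X_1 + K_2X_2.

p(t) = -K_1e^(-4t)sin(5t) - K_1e^(-4t)cos(5t) - K_2e^(-4t)sin(5t) + K_2e^(-4t)cos(5t), q(t) = 2K_1e^(-4t)sin(5t) + K_1e^(-4t)cos(5t) + K_2e^(-4t)sin(5t) - 2K_2e^(-4t)cos(5t)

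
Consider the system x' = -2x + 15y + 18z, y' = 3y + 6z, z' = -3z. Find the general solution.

x(t) = C_1e^(-2t) - 3C_2e^(-3t) + 3C_3e^(3t), y(t) = -C_2e^(-3t) + C_3e^(3t), z(t) = C_2e^(-3t)

Coefficient matrix A = [[-2, 15, 18], [0, 3, 6], [0, 0, -3]].
det(A - λI) = 0 gives eigenvalues λ = -2, -3, 3.
For λ=-2: eigenvector (1,0,0).
For λ=-3: eigenvector (-3,-1,1).
For λ=3: eigenvector (3,1,0).
General solution: C_1e^(-2t)(1,0,0) + C_2e^(-3t)(-3,-1,1) + C_3e^(3t)(3,1,0).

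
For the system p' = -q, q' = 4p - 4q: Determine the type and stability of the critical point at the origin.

A = [[0,-1],[4,-4]]; det(A-λI) = λ^2 + 4λ + 4.
repeated λ = -2 with a single eigenvector.

stable improper node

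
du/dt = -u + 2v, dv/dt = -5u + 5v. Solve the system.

u(t) = K_1e^(2t)sin(t) + K_1e^(2t)cos(t) + K_2e^(2t)sin(t) - K_2e^(2t)cos(t), v(t) = K_1e^(2t)sin(t) + 2K_1e^(2t)cos(t) + 2K_2e^(2t)sin(t) - K_2e^(2t)cos(t)

Coefficient matrix A = [[-1, 2], [-5, 5]].
Characteristic polynomial det(A - λI) = λ^2 - 4λ + 5 = 0.
Eigenvalues λ = 2 ± i (complex conjugate pair).
For λ=2+i: an eigenvector is (1,2) - i(1,1) = (1 - i, 2 - i).
A real fundamental pair from Re and Im of e^((2+i)t)v: X_1 = e^(2t)(cos(t)·(1,2) + sin(t)·(1,1)), X_2 = e^(2t)(sin(t)·(1,2) - cos(t)·(1,1)).
General solution: K_1X_1 + K_2X_2.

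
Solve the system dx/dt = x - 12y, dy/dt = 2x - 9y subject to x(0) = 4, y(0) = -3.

Coefficient matrix A = [[1, -12], [2, -9]].
Characteristic polynomial det(A - λI) = λ^2 + 8λ + 15 = 0.
Eigenvalues λ = -5, -3.
For λ=-5: (A-λI) row 1 is [6, -12], so an eigenvector is (-2, -1).
For λ=-3: (A-λI) row 1 is [4, -12], so an eigenvector is (-3, -1).
General solution: C_1e^(-5t)(-2,-1) + C_2e^(-3t)(-3,-1).
Applying x(0)=4, y(0)=-3 gives C_1=13, C_2=-10.

x(t) = 30e^(-3t) - 26e^(-5t), y(t) = 10e^(-3t) - 13e^(-5t)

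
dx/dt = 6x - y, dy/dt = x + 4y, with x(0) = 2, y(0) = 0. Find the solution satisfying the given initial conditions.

Coefficient matrix A = [[6, -1], [1, 4]].
Characteristic polynomial det(A - λI) = λ^2 - 10λ + 25 = 0.
Single eigenvalue λ = 5 with algebraic multiplicity 2.
Eigenvector v = (-1,-1); generalized eigenvector w with (A-λI)w=v is (2,3).
General solution: e^(5t)[K_1·v + K_2·(t·v + w)].
Applying x(0)=2, y(0)=0 gives K_1=-6, K_2=-2.

x(t) = 2te^(5t) + 2e^(5t), y(t) = 2te^(5t)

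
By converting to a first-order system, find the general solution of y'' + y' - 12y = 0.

y(t) = C_1e^(3t) + C_2e^(-4t)

Let x_1 = y, x_2 = y'. Then x_1' = x_2 and x_2' = 12x_1 - x_2.
A = [[0,1],[12,-1]]; det(A-λI) = λ^2 + λ - 12.
Eigenvalues λ = 3, -4 with eigenvectors (1,3), (1,-4).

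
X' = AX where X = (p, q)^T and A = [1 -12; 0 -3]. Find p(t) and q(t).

Coefficient matrix A = [[1, -12], [0, -3]].
Characteristic polynomial det(A - λI) = λ^2 + 2λ - 3 = 0.
Eigenvalues λ = -3, 1.
For λ=-3: (A-λI) row 1 is [4, -12], so an eigenvector is (3, 1).
For λ=1: (A-λI) row 1 is [0, -12], so an eigenvector is (-1, 0).
General solution: K_1e^(-3t)(3,1) + K_2e^(t)(-1,0).

p(t) = 3K_1e^(-3t) - K_2e^(t), q(t) = K_1e^(-3t)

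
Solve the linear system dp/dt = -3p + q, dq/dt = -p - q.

p(t) = C_1e^(-2t) + C_2te^(-2t) + 2C_2e^(-2t), q(t) = C_1e^(-2t) + C_2te^(-2t) + 3C_2e^(-2t)

Coefficient matrix A = [[-3, 1], [-1, -1]].
Characteristic polynomial det(A - λI) = λ^2 + 4λ + 4 = 0.
Single eigenvalue λ = -2 with algebraic multiplicity 2.
Eigenvector v = (1,1); generalized eigenvector w with (A-λI)w=v is (2,3).
General solution: e^(-2t)[C_1·v + C_2·(t·v + w)].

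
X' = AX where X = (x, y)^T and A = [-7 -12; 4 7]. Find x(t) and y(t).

Coefficient matrix A = [[-7, -12], [4, 7]].
Characteristic polynomial det(A - λI) = λ^2 - 1 = 0.
Eigenvalues λ = 1, -1.
For λ=1: (A-λI) row 1 is [-8, -12], so an eigenvector is (3, -2).
For λ=-1: (A-λI) row 1 is [-6, -12], so an eigenvector is (2, -1).
General solution: K_1e^(t)(3,-2) + K_2e^(-t)(2,-1).

x(t) = 3K_1e^(t) + 2K_2e^(-t), y(t) = -2K_1e^(t) - K_2e^(-t)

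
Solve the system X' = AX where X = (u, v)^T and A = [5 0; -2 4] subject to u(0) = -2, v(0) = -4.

u(t) = -2e^(5t), v(t) = 4e^(5t) - 8e^(4t)

Coefficient matrix A = [[5, 0], [-2, 4]].
Characteristic polynomial det(A - λI) = λ^2 - 9λ + 20 = 0.
Eigenvalues λ = 4, 5.
For λ=4: (A-λI) row 1 is [1, 0], so an eigenvector is (0, 1).
For λ=5: (A-λI) row 2 is [-2, -1], so an eigenvector is (1, -2).
General solution: C_1e^(4t)(0,1) + C_2e^(5t)(1,-2).
Applying u(0)=-2, v(0)=-4 gives C_1=-8, C_2=-2.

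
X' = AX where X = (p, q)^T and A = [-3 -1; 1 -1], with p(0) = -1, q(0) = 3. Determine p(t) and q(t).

Coefficient matrix A = [[-3, -1], [1, -1]].
Characteristic polynomial det(A - λI) = λ^2 + 4λ + 4 = 0.
Single eigenvalue λ = -2 with algebraic multiplicity 2.
Eigenvector v = (-1,1); generalized eigenvector w with (A-λI)w=v is (3,-2).
General solution: e^(-2t)[K_1·v + K_2·(t·v + w)].
Applying p(0)=-1, q(0)=3 gives K_1=7, K_2=2.

p(t) = -2te^(-2t) - e^(-2t), q(t) = 2te^(-2t) + 3e^(-2t)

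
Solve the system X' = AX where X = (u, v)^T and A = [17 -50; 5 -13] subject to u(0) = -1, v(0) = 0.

Coefficient matrix A = [[17, -50], [5, -13]].
Characteristic polynomial det(A - λI) = λ^2 - 4λ + 29 = 0.
Eigenvalues λ = 2 ± 5i (complex conjugate pair).
For λ=2+5i: an eigenvector is (-1,0) - i(-3,-1) = (-1 + 3i, 0 + i).
A real fundamental pair from Re and Im of e^((2+5i)t)v: X_1 = e^(2t)(cos(5t)·(-1,0) + sin(5t)·(-3,-1)), X_2 = e^(2t)(sin(5t)·(-1,0) - cos(5t)·(-3,-1)).
General solution: K_1X_1 + K_2X_2.
Applying u(0)=-1, v(0)=0 gives K_1=1, K_2=0.

u(t) = -3e^(2t)sin(5t) - e^(2t)cos(5t), v(t) = -e^(2t)sin(5t)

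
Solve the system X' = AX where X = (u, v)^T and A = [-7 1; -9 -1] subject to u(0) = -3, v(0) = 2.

u(t) = 11te^(-4t) - 3e^(-4t), v(t) = 33te^(-4t) + 2e^(-4t)

Coefficient matrix A = [[-7, 1], [-9, -1]].
Characteristic polynomial det(A - λI) = λ^2 + 8λ + 16 = 0.
Single eigenvalue λ = -4 with algebraic multiplicity 2.
Eigenvector v = (-1,-3); generalized eigenvector w with (A-λI)w=v is (0,-1).
General solution: e^(-4t)[C_1·v + C_2·(t·v + w)].
Applying u(0)=-3, v(0)=2 gives C_1=3, C_2=-11.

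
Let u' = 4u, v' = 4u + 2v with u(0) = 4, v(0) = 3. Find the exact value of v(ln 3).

A = [[4,0],[4,2]]; eigenvalues λ = 2, 4.
Eigenvectors: (0,1) for λ=2, (-1,-2) for λ=4.
From the initial condition, c_1 = -5, c_2 = -4.
v(ln 3) = (-5)(3^2)(1) + (-4)(3^4)(-2) = 603.

603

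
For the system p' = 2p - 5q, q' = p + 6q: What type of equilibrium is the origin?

unstable spiral

A = [[2,-5],[1,6]]; det(A-λI) = λ^2 - 8λ + 17.
λ = 4 ± i: positive real part.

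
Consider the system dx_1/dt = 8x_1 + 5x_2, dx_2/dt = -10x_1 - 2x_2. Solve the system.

Coefficient matrix A = [[8, 5], [-10, -2]].
Characteristic polynomial det(A - λI) = λ^2 - 6λ + 34 = 0.
Eigenvalues λ = 3 ± 5i (complex conjugate pair).
For λ=3+5i: an eigenvector is (0,-1) - i(-1,1) = (0 + i, -1 - i).
A real fundamental pair from Re and Im of e^((3+5i)t)v: X_1 = e^(3t)(cos(5t)·(0,-1) + sin(5t)·(-1,1)), X_2 = e^(3t)(sin(5t)·(0,-1) - cos(5t)·(-1,1)).
General solution: c_1X_1 + c_2X_2.

x_1(t) = -c_1e^(3t)sin(5t) + c_2e^(3t)cos(5t), x_2(t) = c_1e^(3t)sin(5t) - c_1e^(3t)cos(5t) - c_2e^(3t)sin(5t) - c_2e^(3t)cos(5t)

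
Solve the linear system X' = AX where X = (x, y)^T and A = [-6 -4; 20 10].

Coefficient matrix A = [[-6, -4], [20, 10]].
Characteristic polynomial det(A - λI) = λ^2 - 4λ + 20 = 0.
Eigenvalues λ = 2 ± 4i (complex conjugate pair).
For λ=2+4i: an eigenvector is (1,-2) - i(0,1) = (1, -2 - i).
A real fundamental pair from Re and Im of e^((2+4i)t)v: X_1 = e^(2t)(cos(4t)·(1,-2) + sin(4t)·(0,1)), X_2 = e^(2t)(sin(4t)·(1,-2) - cos(4t)·(0,1)).
General solution: K_1X_1 + K_2X_2.

x(t) = K_1e^(2t)cos(4t) + K_2e^(2t)sin(4t), y(t) = K_1e^(2t)sin(4t) - 2K_1e^(2t)cos(4t) - 2K_2e^(2t)sin(4t) - K_2e^(2t)cos(4t)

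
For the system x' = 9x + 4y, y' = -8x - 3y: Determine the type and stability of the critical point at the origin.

unstable node

A = [[9,4],[-8,-3]]; det(A-λI) = λ^2 - 6λ + 5.
λ = 5, 1: both positive.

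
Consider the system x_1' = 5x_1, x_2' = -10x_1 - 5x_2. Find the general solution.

Coefficient matrix A = [[5, 0], [-10, -5]].
Characteristic polynomial det(A - λI) = λ^2 - 25 = 0.
Eigenvalues λ = -5, 5.
For λ=-5: (A-λI) row 1 is [10, 0], so an eigenvector is (0, 1).
For λ=5: (A-λI) row 2 is [-10, -10], so an eigenvector is (1, -1).
General solution: C_1e^(-5t)(0,1) + C_2e^(5t)(1,-1).

x_1(t) = C_2e^(5t), x_2(t) = C_1e^(-5t) - C_2e^(5t)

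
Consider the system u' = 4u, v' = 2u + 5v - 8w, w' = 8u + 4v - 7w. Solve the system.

u(t) = c_2e^(4t), v(t) = -c_1e^(-3t) - 2c_2e^(4t) + 2c_3e^(t), w(t) = -c_1e^(-3t) + c_3e^(t)

Coefficient matrix A = [[4, 0, 0], [2, 5, -8], [8, 4, -7]].
det(A - λI) = 0 gives eigenvalues λ = -3, 4, 1.
For λ=-3: eigenvector (0,-1,-1).
For λ=4: eigenvector (1,-2,0).
For λ=1: eigenvector (0,2,1).
General solution: c_1e^(-3t)(0,-1,-1) + c_2e^(4t)(1,-2,0) + c_3e^(t)(0,2,1).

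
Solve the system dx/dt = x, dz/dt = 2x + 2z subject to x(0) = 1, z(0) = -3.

Coefficient matrix A = [[1, 0], [2, 2]].
Characteristic polynomial det(A - λI) = λ^2 - 3λ + 2 = 0.
Eigenvalues λ = 1, 2.
For λ=1: (A-λI) row 2 is [2, 1], so an eigenvector is (-1, 2).
For λ=2: (A-λI) row 1 is [-1, 0], so an eigenvector is (0, -1).
General solution: C_1e^(t)(-1,2) + C_2e^(2t)(0,-1).
Applying x(0)=1, z(0)=-3 gives C_1=-1, C_2=1.

x(t) = e^(t), z(t) = -e^(2t) - 2e^(t)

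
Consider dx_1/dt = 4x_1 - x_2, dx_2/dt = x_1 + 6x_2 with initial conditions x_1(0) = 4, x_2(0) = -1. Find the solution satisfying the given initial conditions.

x_1(t) = -3te^(5t) + 4e^(5t), x_2(t) = 3te^(5t) - e^(5t)

Coefficient matrix A = [[4, -1], [1, 6]].
Characteristic polynomial det(A - λI) = λ^2 - 10λ + 25 = 0.
Single eigenvalue λ = 5 with algebraic multiplicity 2.
Eigenvector v = (-1,1); generalized eigenvector w with (A-λI)w=v is (-1,2).
General solution: e^(5t)[K_1·v + K_2·(t·v + w)].
Applying x_1(0)=4, x_2(0)=-1 gives K_1=-7, K_2=3.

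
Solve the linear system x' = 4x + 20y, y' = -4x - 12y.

x(t) = 2C_1e^(-4t)sin(4t) + C_1e^(-4t)cos(4t) + C_2e^(-4t)sin(4t) - 2C_2e^(-4t)cos(4t), y(t) = -C_1e^(-4t)sin(4t) + C_2e^(-4t)cos(4t)

Coefficient matrix A = [[4, 20], [-4, -12]].
Characteristic polynomial det(A - λI) = λ^2 + 8λ + 32 = 0.
Eigenvalues λ = -4 ± 4i (complex conjugate pair).
For λ=-4+4i: an eigenvector is (1,0) - i(2,-1) = (1 - 2i, 0 + i).
A real fundamental pair from Re and Im of e^((-4+4i)t)v: X_1 = e^(-4t)(cos(4t)·(1,0) + sin(4t)·(2,-1)), X_2 = e^(-4t)(sin(4t)·(1,0) - cos(4t)·(2,-1)).
General solution: C_1X_1 + C_2X_2.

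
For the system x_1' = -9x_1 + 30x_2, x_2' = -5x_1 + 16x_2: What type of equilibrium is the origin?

A = [[-9,30],[-5,16]]; det(A-λI) = λ^2 - 7λ + 6.
λ = 1, 6: both positive.

unstable node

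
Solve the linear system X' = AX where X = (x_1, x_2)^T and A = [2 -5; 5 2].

Coefficient matrix A = [[2, -5], [5, 2]].
Characteristic polynomial det(A - λI) = λ^2 - 4λ + 29 = 0.
Eigenvalues λ = 2 ± 5i (complex conjugate pair).
For λ=2+5i: an eigenvector is (0,1) - i(-1,0) = (0 + i, 1).
A real fundamental pair from Re and Im of e^((2+5i)t)v: X_1 = e^(2t)(cos(5t)·(0,1) + sin(5t)·(-1,0)), X_2 = e^(2t)(sin(5t)·(0,1) - cos(5t)·(-1,0)).
General solution: K_1X_1 + K_2X_2.

x_1(t) = -K_1e^(2t)sin(5t) + K_2e^(2t)cos(5t), x_2(t) = K_1e^(2t)cos(5t) + K_2e^(2t)sin(5t)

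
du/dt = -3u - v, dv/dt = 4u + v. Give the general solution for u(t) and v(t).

u(t) = -c_1e^(-t) - c_2te^(-t) + c_2e^(-t), v(t) = 2c_1e^(-t) + 2c_2te^(-t) - c_2e^(-t)

Coefficient matrix A = [[-3, -1], [4, 1]].
Characteristic polynomial det(A - λI) = λ^2 + 2λ + 1 = 0.
Single eigenvalue λ = -1 with algebraic multiplicity 2.
Eigenvector v = (-1,2); generalized eigenvector w with (A-λI)w=v is (1,-1).
General solution: e^(-t)[c_1·v + c_2·(t·v + w)].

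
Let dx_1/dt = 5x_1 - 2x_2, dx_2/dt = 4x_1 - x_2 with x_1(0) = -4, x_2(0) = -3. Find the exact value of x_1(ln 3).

-132

A = [[5,-2],[4,-1]]; eigenvalues λ = 1, 3.
Eigenvectors: (1,2) for λ=1, (-1,-1) for λ=3.
From the initial condition, c_1 = 1, c_2 = 5.
x_1(ln 3) = (1)(3^1)(1) + (5)(3^3)(-1) = -132.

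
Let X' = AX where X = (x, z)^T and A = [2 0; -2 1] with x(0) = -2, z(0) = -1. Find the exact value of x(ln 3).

A = [[2,0],[-2,1]]; eigenvalues λ = 2, 1.
Eigenvectors: (-1,2) for λ=2, (0,-1) for λ=1.
From the initial condition, c_1 = 2, c_2 = 5.
x(ln 3) = (2)(3^2)(-1) + (5)(3^1)(0) = -18.

-18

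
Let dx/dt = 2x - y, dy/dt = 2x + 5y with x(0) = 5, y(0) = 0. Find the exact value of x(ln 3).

A = [[2,-1],[2,5]]; eigenvalues λ = 4, 3.
Eigenvectors: (-1,2) for λ=4, (-1,1) for λ=3.
From the initial condition, c_1 = 5, c_2 = -10.
x(ln 3) = (5)(3^4)(-1) + (-10)(3^3)(-1) = -135.

-135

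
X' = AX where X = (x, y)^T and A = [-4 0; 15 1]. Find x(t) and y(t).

Coefficient matrix A = [[-4, 0], [15, 1]].
Characteristic polynomial det(A - λI) = λ^2 + 3λ - 4 = 0.
Eigenvalues λ = -4, 1.
For λ=-4: (A-λI) row 2 is [15, 5], so an eigenvector is (-1, 3).
For λ=1: (A-λI) row 1 is [-5, 0], so an eigenvector is (0, -1).
General solution: c_1e^(-4t)(-1,3) + c_2e^(t)(0,-1).

x(t) = -c_1e^(-4t), y(t) = 3c_1e^(-4t) - c_2e^(t)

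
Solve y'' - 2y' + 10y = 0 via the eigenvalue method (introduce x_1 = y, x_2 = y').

Let x_1 = y, x_2 = y'. Then x_1' = x_2 and x_2' = -10x_1 + 2x_2.
A = [[0,1],[-10,2]]; det(A-λI) = λ^2 - 2λ + 10.
Eigenvalues λ = 1 ± 3i.

y(t) = K_1e^(t)cos(3t) + K_2e^(t)sin(3t)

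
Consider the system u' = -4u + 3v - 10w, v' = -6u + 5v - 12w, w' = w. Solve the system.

Coefficient matrix A = [[-4, 3, -10], [-6, 5, -12], [0, 0, 1]].
det(A - λI) = 0 gives eigenvalues λ = 1, 2, -1.
For λ=1: eigenvector (-2,0,1).
For λ=2: eigenvector (1,2,0).
For λ=-1: eigenvector (1,1,0).
General solution: c_1e^(t)(-2,0,1) + c_2e^(2t)(1,2,0) + c_3e^(-t)(1,1,0).

u(t) = -2c_1e^(t) + c_2e^(2t) + c_3e^(-t), v(t) = 2c_2e^(2t) + c_3e^(-t), w(t) = c_1e^(t)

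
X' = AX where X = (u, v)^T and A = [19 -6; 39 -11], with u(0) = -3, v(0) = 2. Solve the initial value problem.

u(t) = -19e^(4t)sin(3t) - 3e^(4t)cos(3t), v(t) = -49e^(4t)sin(3t) + 2e^(4t)cos(3t)

Coefficient matrix A = [[19, -6], [39, -11]].
Characteristic polynomial det(A - λI) = λ^2 - 8λ + 25 = 0.
Eigenvalues λ = 4 ± 3i (complex conjugate pair).
For λ=4+3i: an eigenvector is (-1,-2) - i(-1,-3) = (-1 + i, -2 + 3i).
A real fundamental pair from Re and Im of e^((4+3i)t)v: X_1 = e^(4t)(cos(3t)·(-1,-2) + sin(3t)·(-1,-3)), X_2 = e^(4t)(sin(3t)·(-1,-2) - cos(3t)·(-1,-3)).
General solution: K_1X_1 + K_2X_2.
Applying u(0)=-3, v(0)=2 gives K_1=11, K_2=8.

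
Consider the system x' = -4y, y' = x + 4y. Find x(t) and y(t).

Coefficient matrix A = [[0, -4], [1, 4]].
Characteristic polynomial det(A - λI) = λ^2 - 4λ + 4 = 0.
Single eigenvalue λ = 2 with algebraic multiplicity 2.
Eigenvector v = (-2,1); generalized eigenvector w with (A-λI)w=v is (-1,1).
General solution: e^(2t)[C_1·v + C_2·(t·v + w)].

x(t) = -2C_1e^(2t) - 2C_2te^(2t) - C_2e^(2t), y(t) = C_1e^(2t) + C_2te^(2t) + C_2e^(2t)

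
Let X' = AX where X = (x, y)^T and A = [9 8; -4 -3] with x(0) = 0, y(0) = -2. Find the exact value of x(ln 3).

A = [[9,8],[-4,-3]]; eigenvalues λ = 1, 5.
Eigenvectors: (1,-1) for λ=1, (-2,1) for λ=5.
From the initial condition, c_1 = 4, c_2 = 2.
x(ln 3) = (4)(3^1)(1) + (2)(3^5)(-2) = -960.

-960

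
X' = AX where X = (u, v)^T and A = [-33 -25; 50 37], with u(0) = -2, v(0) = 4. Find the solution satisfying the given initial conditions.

u(t) = -6e^(2t)sin(5t) - 2e^(2t)cos(5t), v(t) = 8e^(2t)sin(5t) + 4e^(2t)cos(5t)

Coefficient matrix A = [[-33, -25], [50, 37]].
Characteristic polynomial det(A - λI) = λ^2 - 4λ + 29 = 0.
Eigenvalues λ = 2 ± 5i (complex conjugate pair).
For λ=2+5i: an eigenvector is (2,-3) - i(1,-1) = (2 - i, -3 + i).
A real fundamental pair from Re and Im of e^((2+5i)t)v: X_1 = e^(2t)(cos(5t)·(2,-3) + sin(5t)·(1,-1)), X_2 = e^(2t)(sin(5t)·(2,-3) - cos(5t)·(1,-1)).
General solution: c_1X_1 + c_2X_2.
Applying u(0)=-2, v(0)=4 gives c_1=-2, c_2=-2.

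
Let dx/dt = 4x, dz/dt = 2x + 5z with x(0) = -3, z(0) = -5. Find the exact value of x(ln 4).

A = [[4,0],[2,5]]; eigenvalues λ = 5, 4.
Eigenvectors: (0,-1) for λ=5, (1,-2) for λ=4.
From the initial condition, c_1 = 11, c_2 = -3.
x(ln 4) = (11)(4^5)(0) + (-3)(4^4)(1) = -768.

-768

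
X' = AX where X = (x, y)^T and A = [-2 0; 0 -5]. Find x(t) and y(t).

Coefficient matrix A = [[-2, 0], [0, -5]].
Characteristic polynomial det(A - λI) = λ^2 + 7λ + 10 = 0.
Eigenvalues λ = -5, -2.
For λ=-5: (A-λI) row 1 is [3, 0], so an eigenvector is (0, -1).
For λ=-2: (A-λI) row 2 is [0, -3], so an eigenvector is (1, 0).
General solution: K_1e^(-5t)(0,-1) + K_2e^(-2t)(1,0).

x(t) = K_2e^(-2t), y(t) = -K_1e^(-5t)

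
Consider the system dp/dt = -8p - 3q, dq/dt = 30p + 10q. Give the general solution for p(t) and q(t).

Coefficient matrix A = [[-8, -3], [30, 10]].
Characteristic polynomial det(A - λI) = λ^2 - 2λ + 10 = 0.
Eigenvalues λ = 1 ± 3i (complex conjugate pair).
For λ=1+3i: an eigenvector is (-1,3) - i(0,-1) = (-1, 3 + i).
A real fundamental pair from Re and Im of e^((1+3i)t)v: X_1 = e^(t)(cos(3t)·(-1,3) + sin(3t)·(0,-1)), X_2 = e^(t)(sin(3t)·(-1,3) - cos(3t)·(0,-1)).
General solution: c_1X_1 + c_2X_2.

p(t) = -c_1e^(t)cos(3t) - c_2e^(t)sin(3t), q(t) = -c_1e^(t)sin(3t) + 3c_1e^(t)cos(3t) + 3c_2e^(t)sin(3t) + c_2e^(t)cos(3t)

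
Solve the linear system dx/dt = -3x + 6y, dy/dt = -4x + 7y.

Coefficient matrix A = [[-3, 6], [-4, 7]].
Characteristic polynomial det(A - λI) = λ^2 - 4λ + 3 = 0.
Eigenvalues λ = 3, 1.
For λ=3: (A-λI) row 1 is [-6, 6], so an eigenvector is (-1, -1).
For λ=1: (A-λI) row 1 is [-4, 6], so an eigenvector is (-3, -2).
General solution: C_1e^(3t)(-1,-1) + C_2e^(t)(-3,-2).

x(t) = -C_1e^(3t) - 3C_2e^(t), y(t) = -C_1e^(3t) - 2C_2e^(t)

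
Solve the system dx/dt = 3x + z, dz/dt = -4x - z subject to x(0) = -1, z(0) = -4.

x(t) = -6te^(t) - e^(t), z(t) = 12te^(t) - 4e^(t)

Coefficient matrix A = [[3, 1], [-4, -1]].
Characteristic polynomial det(A - λI) = λ^2 - 2λ + 1 = 0.
Single eigenvalue λ = 1 with algebraic multiplicity 2.
Eigenvector v = (1,-2); generalized eigenvector w with (A-λI)w=v is (2,-3).
General solution: e^(t)[K_1·v + K_2·(t·v + w)].
Applying x(0)=-1, z(0)=-4 gives K_1=11, K_2=-6.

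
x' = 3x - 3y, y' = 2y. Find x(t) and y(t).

x(t) = 3c_1e^(2t) - c_2e^(3t), y(t) = c_1e^(2t)

Coefficient matrix A = [[3, -3], [0, 2]].
Characteristic polynomial det(A - λI) = λ^2 - 5λ + 6 = 0.
Eigenvalues λ = 2, 3.
For λ=2: (A-λI) row 1 is [1, -3], so an eigenvector is (3, 1).
For λ=3: (A-λI) row 1 is [0, -3], so an eigenvector is (-1, 0).
General solution: c_1e^(2t)(3,1) + c_2e^(3t)(-1,0).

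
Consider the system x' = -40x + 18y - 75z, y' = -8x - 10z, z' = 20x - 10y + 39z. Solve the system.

x(t) = 3C_1e^(4t) + C_2e^(-4t) - C_3e^(-t), y(t) = -C_1e^(4t) + 2C_2e^(-4t) + 2C_3e^(-t), z(t) = -2C_1e^(4t) + C_3e^(-t)

Coefficient matrix A = [[-40, 18, -75], [-8, 0, -10], [20, -10, 39]].
det(A - λI) = 0 gives eigenvalues λ = 4, -4, -1.
For λ=4: eigenvector (3,-1,-2).
For λ=-4: eigenvector (1,2,0).
For λ=-1: eigenvector (-1,2,1).
General solution: C_1e^(4t)(3,-1,-2) + C_2e^(-4t)(1,2,0) + C_3e^(-t)(-1,2,1).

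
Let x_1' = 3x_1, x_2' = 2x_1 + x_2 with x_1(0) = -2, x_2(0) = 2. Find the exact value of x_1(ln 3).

-54

A = [[3,0],[2,1]]; eigenvalues λ = 1, 3.
Eigenvectors: (0,1) for λ=1, (-1,-1) for λ=3.
From the initial condition, c_1 = 4, c_2 = 2.
x_1(ln 3) = (4)(3^1)(0) + (2)(3^3)(-1) = -54.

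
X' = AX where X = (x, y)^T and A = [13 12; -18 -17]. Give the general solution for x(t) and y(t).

x(t) = 2c_1e^(-5t) - c_2e^(t), y(t) = -3c_1e^(-5t) + c_2e^(t)

Coefficient matrix A = [[13, 12], [-18, -17]].
Characteristic polynomial det(A - λI) = λ^2 + 4λ - 5 = 0.
Eigenvalues λ = -5, 1.
For λ=-5: (A-λI) row 1 is [18, 12], so an eigenvector is (2, -3).
For λ=1: (A-λI) row 1 is [12, 12], so an eigenvector is (-1, 1).
General solution: c_1e^(-5t)(2,-3) + c_2e^(t)(-1,1).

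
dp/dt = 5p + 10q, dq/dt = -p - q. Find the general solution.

p(t) = 3K_1e^(2t)sin(t) + K_1e^(2t)cos(t) + K_2e^(2t)sin(t) - 3K_2e^(2t)cos(t), q(t) = -K_1e^(2t)sin(t) + K_2e^(2t)cos(t)

Coefficient matrix A = [[5, 10], [-1, -1]].
Characteristic polynomial det(A - λI) = λ^2 - 4λ + 5 = 0.
Eigenvalues λ = 2 ± i (complex conjugate pair).
For λ=2+i: an eigenvector is (1,0) - i(3,-1) = (1 - 3i, 0 + i).
A real fundamental pair from Re and Im of e^((2+i)t)v: X_1 = e^(2t)(cos(t)·(1,0) + sin(t)·(3,-1)), X_2 = e^(2t)(sin(t)·(1,0) - cos(t)·(3,-1)).
General solution: K_1X_1 + K_2X_2.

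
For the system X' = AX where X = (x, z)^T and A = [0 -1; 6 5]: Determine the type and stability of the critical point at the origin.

A = [[0,-1],[6,5]]; det(A-λI) = λ^2 - 5λ + 6.
λ = 3, 2: both positive.

unstable node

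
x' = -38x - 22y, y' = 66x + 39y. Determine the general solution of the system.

x(t) = -K_1e^(6t) + 2K_2e^(-5t), y(t) = 2K_1e^(6t) - 3K_2e^(-5t)

Coefficient matrix A = [[-38, -22], [66, 39]].
Characteristic polynomial det(A - λI) = λ^2 - λ - 30 = 0.
Eigenvalues λ = 6, -5.
For λ=6: (A-λI) row 1 is [-44, -22], so an eigenvector is (-1, 2).
For λ=-5: (A-λI) row 1 is [-33, -22], so an eigenvector is (2, -3).
General solution: K_1e^(6t)(-1,2) + K_2e^(-5t)(2,-3).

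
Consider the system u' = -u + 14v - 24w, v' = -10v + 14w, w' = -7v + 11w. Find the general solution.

Coefficient matrix A = [[-1, 14, -24], [0, -10, 14], [0, -7, 11]].
det(A - λI) = 0 gives eigenvalues λ = -1, -3, 4.
For λ=-1: eigenvector (1,0,0).
For λ=-3: eigenvector (-2,2,1).
For λ=4: eigenvector (-2,1,1).
General solution: c_1e^(-t)(1,0,0) + c_2e^(-3t)(-2,2,1) + c_3e^(4t)(-2,1,1).

u(t) = c_1e^(-t) - 2c_2e^(-3t) - 2c_3e^(4t), v(t) = 2c_2e^(-3t) + c_3e^(4t), w(t) = c_2e^(-3t) + c_3e^(4t)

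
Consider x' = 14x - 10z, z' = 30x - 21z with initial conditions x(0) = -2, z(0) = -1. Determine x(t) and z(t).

x(t) = -6e^(-t) + 4e^(-6t), z(t) = -9e^(-t) + 8e^(-6t)

Coefficient matrix A = [[14, -10], [30, -21]].
Characteristic polynomial det(A - λI) = λ^2 + 7λ + 6 = 0.
Eigenvalues λ = -6, -1.
For λ=-6: (A-λI) row 1 is [20, -10], so an eigenvector is (-1, -2).
For λ=-1: (A-λI) row 1 is [15, -10], so an eigenvector is (-2, -3).
General solution: K_1e^(-6t)(-1,-2) + K_2e^(-t)(-2,-3).
Applying x(0)=-2, z(0)=-1 gives K_1=-4, K_2=3.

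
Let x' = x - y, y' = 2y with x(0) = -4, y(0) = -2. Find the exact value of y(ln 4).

A = [[1,-1],[0,2]]; eigenvalues λ = 2, 1.
Eigenvectors: (1,-1) for λ=2, (1,0) for λ=1.
From the initial condition, c_1 = 2, c_2 = -6.
y(ln 4) = (2)(4^2)(-1) + (-6)(4^1)(0) = -32.

-32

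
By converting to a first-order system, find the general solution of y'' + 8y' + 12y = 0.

Let x_1 = y, x_2 = y'. Then x_1' = x_2 and x_2' = -12x_1 - 8x_2.
A = [[0,1],[-12,-8]]; det(A-λI) = λ^2 + 8λ + 12.
Eigenvalues λ = -2, -6 with eigenvectors (1,-2), (1,-6).

y(t) = c_1e^(-2t) + c_2e^(-6t)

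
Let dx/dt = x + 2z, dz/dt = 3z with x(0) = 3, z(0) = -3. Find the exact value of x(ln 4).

-168

A = [[1,2],[0,3]]; eigenvalues λ = 1, 3.
Eigenvectors: (-1,0) for λ=1, (1,1) for λ=3.
From the initial condition, c_1 = -6, c_2 = -3.
x(ln 4) = (-6)(4^1)(-1) + (-3)(4^3)(1) = -168.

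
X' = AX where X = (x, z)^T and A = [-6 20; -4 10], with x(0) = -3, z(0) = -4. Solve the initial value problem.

Coefficient matrix A = [[-6, 20], [-4, 10]].
Characteristic polynomial det(A - λI) = λ^2 - 4λ + 20 = 0.
Eigenvalues λ = 2 ± 4i (complex conjugate pair).
For λ=2+4i: an eigenvector is (1,0) - i(-2,-1) = (1 + 2i, 0 + i).
A real fundamental pair from Re and Im of e^((2+4i)t)v: X_1 = e^(2t)(cos(4t)·(1,0) + sin(4t)·(-2,-1)), X_2 = e^(2t)(sin(4t)·(1,0) - cos(4t)·(-2,-1)).
General solution: C_1X_1 + C_2X_2.
Applying x(0)=-3, z(0)=-4 gives C_1=5, C_2=-4.

x(t) = -14e^(2t)sin(4t) - 3e^(2t)cos(4t), z(t) = -5e^(2t)sin(4t) - 4e^(2t)cos(4t)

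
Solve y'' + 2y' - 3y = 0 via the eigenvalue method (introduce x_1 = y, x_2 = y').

y(t) = c_1e^(-3t) + c_2e^(t)

Let x_1 = y, x_2 = y'. Then x_1' = x_2 and x_2' = 3x_1 - 2x_2.
A = [[0,1],[3,-2]]; det(A-λI) = λ^2 + 2λ - 3.
Eigenvalues λ = -3, 1 with eigenvectors (1,-3), (1,1).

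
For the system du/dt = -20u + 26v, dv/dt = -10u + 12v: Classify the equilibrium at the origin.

A = [[-20,26],[-10,12]]; det(A-λI) = λ^2 + 8λ + 20.
λ = -4 ± 2i: negative real part.

stable spiral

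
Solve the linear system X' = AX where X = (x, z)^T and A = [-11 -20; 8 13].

Coefficient matrix A = [[-11, -20], [8, 13]].
Characteristic polynomial det(A - λI) = λ^2 - 2λ + 17 = 0.
Eigenvalues λ = 1 ± 4i (complex conjugate pair).
For λ=1+4i: an eigenvector is (1,-1) - i(2,-1) = (1 - 2i, -1 + i).
A real fundamental pair from Re and Im of e^((1+4i)t)v: X_1 = e^(t)(cos(4t)·(1,-1) + sin(4t)·(2,-1)), X_2 = e^(t)(sin(4t)·(1,-1) - cos(4t)·(2,-1)).
General solution: K_1X_1 + K_2X_2.

x(t) = 2K_1e^(t)sin(4t) + K_1e^(t)cos(4t) + K_2e^(t)sin(4t) - 2K_2e^(t)cos(4t), z(t) = -K_1e^(t)sin(4t) - K_1e^(t)cos(4t) - K_2e^(t)sin(4t) + K_2e^(t)cos(4t)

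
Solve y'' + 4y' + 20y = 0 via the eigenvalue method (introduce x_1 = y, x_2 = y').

y(t) = c_1e^(-2t)cos(4t) + c_2e^(-2t)sin(4t)

Let x_1 = y, x_2 = y'. Then x_1' = x_2 and x_2' = -20x_1 - 4x_2.
A = [[0,1],[-20,-4]]; det(A-λI) = λ^2 + 4λ + 20.
Eigenvalues λ = -2 ± 4i.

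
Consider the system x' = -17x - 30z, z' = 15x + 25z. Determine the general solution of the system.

x(t) = -3C_1e^(4t)sin(3t) - C_1e^(4t)cos(3t) - C_2e^(4t)sin(3t) + 3C_2e^(4t)cos(3t), z(t) = 2C_1e^(4t)sin(3t) + C_1e^(4t)cos(3t) + C_2e^(4t)sin(3t) - 2C_2e^(4t)cos(3t)

Coefficient matrix A = [[-17, -30], [15, 25]].
Characteristic polynomial det(A - λI) = λ^2 - 8λ + 25 = 0.
Eigenvalues λ = 4 ± 3i (complex conjugate pair).
For λ=4+3i: an eigenvector is (-1,1) - i(-3,2) = (-1 + 3i, 1 - 2i).
A real fundamental pair from Re and Im of e^((4+3i)t)v: X_1 = e^(4t)(cos(3t)·(-1,1) + sin(3t)·(-3,2)), X_2 = e^(4t)(sin(3t)·(-1,1) - cos(3t)·(-3,2)).
General solution: C_1X_1 + C_2X_2.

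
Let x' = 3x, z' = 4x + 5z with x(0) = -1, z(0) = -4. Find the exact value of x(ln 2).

-8

A = [[3,0],[4,5]]; eigenvalues λ = 3, 5.
Eigenvectors: (1,-2) for λ=3, (0,-1) for λ=5.
From the initial condition, c_1 = -1, c_2 = 6.
x(ln 2) = (-1)(2^3)(1) + (6)(2^5)(0) = -8.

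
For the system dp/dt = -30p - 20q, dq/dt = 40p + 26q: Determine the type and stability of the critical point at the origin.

stable spiral

A = [[-30,-20],[40,26]]; det(A-λI) = λ^2 + 4λ + 20.
λ = -2 ± 4i: negative real part.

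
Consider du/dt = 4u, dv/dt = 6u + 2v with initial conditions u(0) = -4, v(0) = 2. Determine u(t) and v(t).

Coefficient matrix A = [[4, 0], [6, 2]].
Characteristic polynomial det(A - λI) = λ^2 - 6λ + 8 = 0.
Eigenvalues λ = 4, 2.
For λ=4: (A-λI) row 2 is [6, -2], so an eigenvector is (-1, -3).
For λ=2: (A-λI) row 1 is [2, 0], so an eigenvector is (0, 1).
General solution: c_1e^(4t)(-1,-3) + c_2e^(2t)(0,1).
Applying u(0)=-4, v(0)=2 gives c_1=4, c_2=14.

u(t) = -4e^(4t), v(t) = -12e^(4t) + 14e^(2t)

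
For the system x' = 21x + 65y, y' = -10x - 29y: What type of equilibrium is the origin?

stable spiral

A = [[21,65],[-10,-29]]; det(A-λI) = λ^2 + 8λ + 41.
λ = -4 ± 5i: negative real part.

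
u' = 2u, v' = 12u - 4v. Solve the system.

Coefficient matrix A = [[2, 0], [12, -4]].
Characteristic polynomial det(A - λI) = λ^2 + 2λ - 8 = 0.
Eigenvalues λ = -4, 2.
For λ=-4: (A-λI) row 1 is [6, 0], so an eigenvector is (0, -1).
For λ=2: (A-λI) row 2 is [12, -6], so an eigenvector is (-1, -2).
General solution: c_1e^(-4t)(0,-1) + c_2e^(2t)(-1,-2).

u(t) = -c_2e^(2t), v(t) = -c_1e^(-4t) - 2c_2e^(2t)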